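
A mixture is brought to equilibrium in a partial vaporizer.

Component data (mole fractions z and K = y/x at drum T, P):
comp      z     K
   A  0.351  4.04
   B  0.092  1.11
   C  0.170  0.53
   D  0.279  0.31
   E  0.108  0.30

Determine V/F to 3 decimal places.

V/F = 0.421

Material balance + equilibrium reduce to Σ zᵢ(Kᵢ−1)/(1+V/F(Kᵢ−1)) = 0.
Check two-phase: ΣzᵢKᵢ = 1.729 > 1 and Σzᵢ/Kᵢ = 1.751 > 1, so g(0) = 0.729 > 0 and g(1) = -0.751 < 0.
Iterate (Newton) starting at V/F = 0.53:
  V/F = 0.530: g = -0.1119, g' = -1.007 → V/F = 0.419
  V/F = 0.419: g = 0.0018, g' = -1.056 → V/F = 0.421
Converged at V/F = 0.421.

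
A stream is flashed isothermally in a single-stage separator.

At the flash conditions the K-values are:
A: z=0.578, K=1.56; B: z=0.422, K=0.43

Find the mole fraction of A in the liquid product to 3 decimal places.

Rachford–Rice: g(ψ) = Σ zᵢ(Kᵢ−1)/(1+ψ(Kᵢ−1)) = 0.
g(0) = ΣzᵢKᵢ − 1 = 0.083 and g(1) = 1 − Σzᵢ/Kᵢ = -0.352, so a root lies in (0, 1).
Newton–Raphson from ψ = 0.5:
  ψ = 0.500: g = -0.0835, g' = -0.379 → ψ = 0.279
  ψ = 0.279: g = -0.0062, g' = -0.330 → ψ = 0.261
  ψ = 0.261: g = -0.0000, g' = -0.327 → ψ = 0.260
Converged at ψ = 0.260.
Compositions from xᵢ = zᵢ/(1+ψ(Kᵢ−1)), yᵢ = Kᵢxᵢ:
  A: x = 0.504, y = 0.787
  B: x = 0.496, y = 0.213

x_A = 0.504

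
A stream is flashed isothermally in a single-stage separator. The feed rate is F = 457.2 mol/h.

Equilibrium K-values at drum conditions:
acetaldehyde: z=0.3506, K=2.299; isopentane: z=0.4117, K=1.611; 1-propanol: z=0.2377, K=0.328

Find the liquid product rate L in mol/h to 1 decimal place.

Newton–Raphson from ψ = 0.59:
  ψ = 0.5900: g = 0.17805, g' = -0.5673 → ψ = 0.9038
  ψ = 0.9038: g = -0.03530, g' = -0.8853 → ψ = 0.8640
  ψ = 0.8640: g = -0.00161, g' = -0.8074 → ψ = 0.8620
Converged at ψ = 0.8620.
Then V = ψ·F = 0.8620·457.2 = 394.1 mol/h and L = F − V = 63.1 mol/h.

L = 63.1 mol/h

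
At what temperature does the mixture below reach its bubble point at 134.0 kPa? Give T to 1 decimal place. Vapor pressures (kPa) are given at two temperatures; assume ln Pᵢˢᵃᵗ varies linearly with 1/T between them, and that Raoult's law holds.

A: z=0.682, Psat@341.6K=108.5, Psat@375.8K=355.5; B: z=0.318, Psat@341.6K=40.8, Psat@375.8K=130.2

T = 353.4 K

Bubble-point temperature: ΣzᵢPᵢˢᵃᵗ(T) = P. Interpolate ln Pᵢˢᵃᵗ = aᵢ + bᵢ/T.
  T = 341.6 K: ΣzᵢPᵢˢᵃᵗ = 86.97 kPa
  T = 375.8 K: ΣzᵢPᵢˢᵃᵗ = 283.85 kPa
  T = 358.7 K: ΣzᵢPᵢˢᵃᵗ = 161.61 kPa
  T = 350.1 K: ΣzᵢPᵢˢᵃᵗ = 119.24 kPa
  T = 354.4 K: ΣzᵢPᵢˢᵃᵗ = 139.08 kPa
  T = 352.2 K: ΣzᵢPᵢˢᵃᵗ = 128.61 kPa
  T = 353.3 K: ΣzᵢPᵢˢᵃᵗ = 133.76 kPa
  T = 353.9 K: ΣzᵢPᵢˢᵃᵗ = 136.64 kPa
Interpolating between 353.3 K and 353.9 K gives T ≈ 353.4 K.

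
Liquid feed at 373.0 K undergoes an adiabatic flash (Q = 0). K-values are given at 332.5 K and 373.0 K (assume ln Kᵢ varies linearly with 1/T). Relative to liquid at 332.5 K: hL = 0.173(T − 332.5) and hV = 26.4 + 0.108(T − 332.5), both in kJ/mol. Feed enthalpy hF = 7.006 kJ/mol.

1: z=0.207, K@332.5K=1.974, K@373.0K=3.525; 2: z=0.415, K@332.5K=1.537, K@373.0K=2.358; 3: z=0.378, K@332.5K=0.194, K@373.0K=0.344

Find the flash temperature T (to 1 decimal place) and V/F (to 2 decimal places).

T = 334.6 K, V/F = 0.25

Adiabatic flash: solve Rachford–Rice at each trial T, then check hF = ψ·hV(T) + (1−ψ)·hL(T).
  T = 332.5 K: K = (1.974, 1.537, 0.194), RR gives ψ = 0.212, H_out = 5.585 kJ/mol
  T = 373.0 K: K = (3.525, 2.358, 0.344), RR gives ψ = 0.721, H_out = 24.132 kJ/mol
  T = 352.8 K: K = (2.684, 1.928, 0.263), RR gives ψ = 0.513, H_out = 16.374 kJ/mol
  T = 342.6 K: K = (2.311, 1.726, 0.227), RR gives ψ = 0.384, H_out = 11.645 kJ/mol
  T = 337.6 K: K = (2.140, 1.631, 0.210), RR gives ψ = 0.307, H_out = 8.888 kJ/mol
  T = 335.1 K: K = (2.058, 1.585, 0.202), RR gives ψ = 0.263, H_out = 7.344 kJ/mol
  T = 333.8 K: K = (2.015, 1.561, 0.198), RR gives ψ = 0.238, H_out = 6.486 kJ/mol
Linear interpolation between T = 333.8 (H_out = 6.486) and T = 335.1 (H_out = 7.344) on hF = 7.006 gives T ≈ 334.6 K, at which ψ = 0.25.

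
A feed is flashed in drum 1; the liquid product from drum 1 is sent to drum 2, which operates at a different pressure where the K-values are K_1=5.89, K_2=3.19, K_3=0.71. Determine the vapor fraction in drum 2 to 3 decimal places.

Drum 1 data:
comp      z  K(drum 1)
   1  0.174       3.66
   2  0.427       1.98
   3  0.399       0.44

V/F (drum 2) = 0.760

Drum 1:
Newton iteration, ψ₁⁰ = 0.41:
  ψ₁ = 0.410: g = 0.2299, g' = -0.701 → ψ₁ = 0.738
  ψ₁ = 0.738: g = 0.0183, g' = -0.642 → ψ₁ = 0.766
Converged at ψ₁ = 0.766.
Drum-1 compositions:
  1: x = 0.057, y = 0.210
  2: x = 0.244, y = 0.483
  3: x = 0.699, y = 0.307
Drum-2 feed = drum-1 liquid: z₂ = (0.0573, 0.2439, 0.6988).
Drum 2:
Material balance + equilibrium reduce to Σ zᵢ(Kᵢ−1)/(1+ψ₂(Kᵢ−1)) = 0.
Feasibility: ΣzᵢKᵢ = 1.612, Σzᵢ/Kᵢ = 1.070 — both > 1, two phases present.
Iterate (Newton) starting at ψ₂ = 0.5:
  ψ₂ = 0.500: g = 0.0992, g' = -0.462 → ψ₂ = 0.715
  ψ₂ = 0.715: g = 0.0149, g' = -0.339 → ψ₂ = 0.759
  ψ₂ = 0.759: g = 0.0004, g' = -0.324 → ψ₂ = 0.760
Converged at ψ₂ = 0.760.
  1: x = 0.012, y = 0.072
  2: x = 0.092, y = 0.292
  3: x = 0.896, y = 0.636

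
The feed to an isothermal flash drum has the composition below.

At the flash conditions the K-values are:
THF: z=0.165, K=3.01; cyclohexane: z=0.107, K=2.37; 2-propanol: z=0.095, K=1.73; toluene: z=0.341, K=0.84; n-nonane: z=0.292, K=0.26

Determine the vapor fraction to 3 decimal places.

ψ = 0.349

Rachford–Rice: g(ψ) = Σ zᵢ(Kᵢ−1)/(1+ψ(Kᵢ−1)) = 0.
Check two-phase: ΣzᵢKᵢ = 1.277 > 1 and Σzᵢ/Kᵢ = 1.684 > 1, so g(0) = 0.277 > 0 and g(1) = -0.684 < 0.
Newton iteration, ψ⁰ = 0.52:
  ψ = 0.520: g = -0.1127, g' = -0.687 → ψ = 0.356
  ψ = 0.356: g = -0.0043, g' = -0.654 → ψ = 0.349
Converged at ψ = 0.349.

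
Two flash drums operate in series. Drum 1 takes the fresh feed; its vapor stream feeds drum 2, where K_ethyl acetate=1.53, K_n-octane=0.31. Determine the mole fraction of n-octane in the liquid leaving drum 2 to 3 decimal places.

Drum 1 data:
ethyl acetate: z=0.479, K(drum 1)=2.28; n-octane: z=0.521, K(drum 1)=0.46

x_n-octane (drum 2) = 0.434

Drum 1:
Let ψ₁ = V/F and solve Σ zᵢ(Kᵢ−1)/(1+ψ₁(Kᵢ−1)) = 0.
g(0) = ΣzᵢKᵢ − 1 = 0.332 and g(1) = 1 − Σzᵢ/Kᵢ = -0.343, so a root lies in (0, 1).
Binary case is linear: z₁(K₁−1)(1+ψ₁(K₂−1)) + z₂(K₂−1)(1+ψ₁(K₁−1)) = 0
⇒ ψ₁ = [z₁(K₁−1)+z₂(K₂−1)] / [−(K₁−1)(K₂−1)] = 0.3318/0.6912 = 0.480
Drum-1 compositions:
  ethyl acetate: x = 0.297, y = 0.676
  n-octane: x = 0.703, y = 0.324
Drum-2 feed = drum-1 vapor: z₂ = (0.6765, 0.3235).
Drum 2:
Material balance + equilibrium reduce to Σ zᵢ(Kᵢ−1)/(1+ψ₂(Kᵢ−1)) = 0.
g(0) = ΣzᵢKᵢ − 1 = 0.135 and g(1) = 1 − Σzᵢ/Kᵢ = -0.486, so a root lies in (0, 1).
Newton–Raphson from ψ₂ = 0.5:
  ψ₂ = 0.500: g = -0.0574, g' = -0.478 → ψ₂ = 0.380
  ψ₂ = 0.380: g = -0.0041, g' = -0.415 → ψ₂ = 0.370
Converged at ψ₂ = 0.370.
  ethyl acetate: x = 0.566, y = 0.865
  n-octane: x = 0.434, y = 0.135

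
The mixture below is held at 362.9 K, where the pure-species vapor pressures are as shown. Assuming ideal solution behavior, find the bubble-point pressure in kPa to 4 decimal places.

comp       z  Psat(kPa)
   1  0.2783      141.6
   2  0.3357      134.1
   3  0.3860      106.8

At the bubble point ψ → 0, so ΣzᵢKᵢ = 1 with Kᵢ = Pᵢˢᵃᵗ/P ⇒ P = ΣzᵢPᵢˢᵃᵗ.
P = 0.2783·141.6 + 0.3357·134.1 + 0.3860·106.8 = 125.6495 kPa

Pbub = 125.6495 kPa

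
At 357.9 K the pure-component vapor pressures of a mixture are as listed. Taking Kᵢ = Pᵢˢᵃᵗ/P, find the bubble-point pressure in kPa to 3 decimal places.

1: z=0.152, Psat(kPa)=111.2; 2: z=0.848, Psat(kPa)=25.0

Pbub = 38.102 kPa

At the bubble point ψ → 0, so ΣzᵢKᵢ = 1 with Kᵢ = Pᵢˢᵃᵗ/P ⇒ P = ΣzᵢPᵢˢᵃᵗ.
P = 0.152·111.2 + 0.848·25.0 = 38.102 kPa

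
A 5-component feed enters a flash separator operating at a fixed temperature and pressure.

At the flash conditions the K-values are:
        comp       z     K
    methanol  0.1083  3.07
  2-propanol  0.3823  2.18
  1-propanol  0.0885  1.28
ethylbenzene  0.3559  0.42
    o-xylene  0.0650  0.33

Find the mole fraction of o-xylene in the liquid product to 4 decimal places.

Newton–Raphson from ψ = 0.58:
  ψ = 0.5800: g = 0.00872, g' = -0.6385 → ψ = 0.5936
Converged at ψ = 0.5936.
Compositions from xᵢ = zᵢ/(1+ψ(Kᵢ−1)), yᵢ = Kᵢxᵢ:
  methanol: x = 0.0486, y = 0.1492
  2-propanol: x = 0.2248, y = 0.4901
  1-propanol: x = 0.0759, y = 0.0971
  ethylbenzene: x = 0.5428, y = 0.2280
  o-xylene: x = 0.1079, y = 0.0356

x_o-xylene = 0.1079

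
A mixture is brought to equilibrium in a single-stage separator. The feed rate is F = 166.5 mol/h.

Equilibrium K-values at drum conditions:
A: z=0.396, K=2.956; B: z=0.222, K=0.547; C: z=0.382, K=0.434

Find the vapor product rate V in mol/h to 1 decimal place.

V = 73.9 mol/h

Rachford–Rice: g(β) = Σ zᵢ(Kᵢ−1)/(1+β(Kᵢ−1)) = 0.
g(0) = ΣzᵢKᵢ − 1 = 0.458 and g(1) = 1 − Σzᵢ/Kᵢ = -0.420, so a root lies in (0, 1).
Iterate (Newton) starting at β = 0.43:
  β = 0.430: g = 0.0101, g' = -0.731 → β = 0.444
Converged at β = 0.444.
Then V = β·F = 0.4438·166.5 = 73.9 mol/h and L = F − V = 92.6 mol/h.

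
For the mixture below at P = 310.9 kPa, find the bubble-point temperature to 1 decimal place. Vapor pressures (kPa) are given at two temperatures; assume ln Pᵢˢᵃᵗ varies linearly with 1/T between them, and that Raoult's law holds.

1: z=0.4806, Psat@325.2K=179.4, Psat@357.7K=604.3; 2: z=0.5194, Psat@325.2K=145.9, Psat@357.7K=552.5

Bubble-point temperature: ΣzᵢPᵢˢᵃᵗ(T) = P. Interpolate ln Pᵢˢᵃᵗ = aᵢ + bᵢ/T.
  T = 325.2 K: ΣzᵢPᵢˢᵃᵗ = 162.00 kPa
  T = 357.7 K: ΣzᵢPᵢˢᵃᵗ = 577.40 kPa
  T = 341.4 K: ΣzᵢPᵢˢᵃᵗ = 314.48 kPa
  T = 333.3 K: ΣzᵢPᵢˢᵃᵗ = 227.51 kPa
  T = 337.4 K: ΣzᵢPᵢˢᵃᵗ = 268.53 kPa
  T = 339.4 K: ΣzᵢPᵢˢᵃᵗ = 290.73 kPa
Interpolating between 339.4 K and 341.4 K gives T ≈ 341.1 K.

T = 341.1 K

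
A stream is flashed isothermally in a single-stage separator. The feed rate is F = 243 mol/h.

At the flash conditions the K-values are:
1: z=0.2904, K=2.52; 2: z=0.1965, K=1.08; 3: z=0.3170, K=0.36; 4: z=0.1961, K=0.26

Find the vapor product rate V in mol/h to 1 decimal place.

Rachford–Rice: g(β) = Σ zᵢ(Kᵢ−1)/(1+β(Kᵢ−1)) = 0.
Check two-phase: ΣzᵢKᵢ = 1.1091 > 1 and Σzᵢ/Kᵢ = 1.9320 > 1, so g(0) = 0.1091 > 0 and g(1) = -0.9320 < 0.
Iterate (Newton) starting at β = 0.5:
  β = 0.5000: g = -0.26278, g' = -0.7691 → β = 0.1583
  β = 0.1583: g = -0.01883, g' = -0.7357 → β = 0.1327
  β = 0.1327: g = 0.00021, g' = -0.7529 → β = 0.1330
Converged at β = 0.1330.
Then V = β·F = 0.1330·243 = 32.3 mol/h and L = F − V = 210.7 mol/h.

V = 32.3 mol/h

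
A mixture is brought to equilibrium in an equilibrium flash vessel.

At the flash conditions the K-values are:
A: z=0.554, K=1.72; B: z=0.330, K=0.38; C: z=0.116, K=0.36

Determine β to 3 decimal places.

β = 0.267

Material balance + equilibrium reduce to Σ zᵢ(Kᵢ−1)/(1+β(Kᵢ−1)) = 0.
Feasibility: ΣzᵢKᵢ = 1.120, Σzᵢ/Kᵢ = 1.513 — both > 1, two phases present.
Newton iteration, β⁰ = 0.6:
  β = 0.600: g = -0.1678, g' = -0.587 → β = 0.314
  β = 0.314: g = -0.0217, g' = -0.461 → β = 0.267
Converged at β = 0.267.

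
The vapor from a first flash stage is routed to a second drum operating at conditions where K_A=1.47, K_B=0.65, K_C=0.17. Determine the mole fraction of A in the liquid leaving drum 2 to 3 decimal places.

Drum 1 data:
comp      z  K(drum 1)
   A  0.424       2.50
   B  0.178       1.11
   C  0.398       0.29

Drum 1:
Material balance + equilibrium reduce to Σ zᵢ(Kᵢ−1)/(1+ψ₁(Kᵢ−1)) = 0.
Feasibility: ΣzᵢKᵢ = 1.373, Σzᵢ/Kᵢ = 1.702 — both > 1, two phases present.
Newton–Raphson from ψ₁ = 0.7:
  ψ₁ = 0.700: g = -0.2334, g' = -1.022 → ψ₁ = 0.472
  ψ₁ = 0.472: g = -0.0337, g' = -0.783 → ψ₁ = 0.429
  ψ₁ = 0.429: g = -0.0003, g' = -0.770 → ψ₁ = 0.428
Converged at ψ₁ = 0.428.
Drum-1 compositions:
  A: x = 0.258, y = 0.645
  B: x = 0.170, y = 0.189
  C: x = 0.572, y = 0.166
Drum-2 feed = drum-1 vapor: z₂ = (0.6455, 0.1887, 0.1658).
Drum 2:
Rachford–Rice: g(ψ₂) = Σ zᵢ(Kᵢ−1)/(1+ψ₂(Kᵢ−1)) = 0.
Feasibility: ΣzᵢKᵢ = 1.100, Σzᵢ/Kᵢ = 1.705 — both > 1, two phases present.
Newton iteration, ψ₂⁰ = 0.58:
  ψ₂ = 0.580: g = -0.1099, g' = -0.549 → ψ₂ = 0.380
  ψ₂ = 0.380: g = -0.0198, g' = -0.377 → ψ₂ = 0.327
  ψ₂ = 0.327: g = -0.0007, g' = -0.352 → ψ₂ = 0.326
Converged at ψ₂ = 0.326.
  A: x = 0.560, y = 0.823
  B: x = 0.213, y = 0.138
  C: x = 0.227, y = 0.039

x_A (drum 2) = 0.560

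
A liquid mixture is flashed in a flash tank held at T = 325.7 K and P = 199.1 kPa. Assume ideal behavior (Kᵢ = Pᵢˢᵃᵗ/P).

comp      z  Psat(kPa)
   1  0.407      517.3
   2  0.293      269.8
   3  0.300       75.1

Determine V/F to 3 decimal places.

Raoult's law: Kᵢ = Pᵢˢᵃᵗ/P = Pᵢˢᵃᵗ/199.1.
  K_1 = 517.3/199.1 = 2.59819, K_2 = 269.8/199.1 = 1.35510, K_3 = 75.1/199.1 = 0.37720
Material balance + equilibrium reduce to Σ zᵢ(Kᵢ−1)/(1+V/F(Kᵢ−1)) = 0.
Feasibility: ΣzᵢKᵢ = 1.568, Σzᵢ/Kᵢ = 1.168 — both > 1, two phases present.
Newton–Raphson from V/F = 0.5:
  V/F = 0.500: g = 0.1786, g' = -0.593 → V/F = 0.801
  V/F = 0.801: g = -0.0066, g' = -0.686 → V/F = 0.791
Converged at V/F = 0.791.

V/F = 0.791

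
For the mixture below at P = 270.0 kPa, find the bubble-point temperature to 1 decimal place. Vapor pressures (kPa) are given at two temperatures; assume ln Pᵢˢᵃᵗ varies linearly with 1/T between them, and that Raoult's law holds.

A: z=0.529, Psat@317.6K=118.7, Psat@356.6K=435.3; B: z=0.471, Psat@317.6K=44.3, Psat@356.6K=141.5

T = 353.3 K

Bubble-point temperature: ΣzᵢPᵢˢᵃᵗ(T) = P. Interpolate ln Pᵢˢᵃᵗ = aᵢ + bᵢ/T.
  T = 317.6 K: ΣzᵢPᵢˢᵃᵗ = 83.66 kPa
  T = 356.6 K: ΣzᵢPᵢˢᵃᵗ = 296.92 kPa
  T = 337.1 K: ΣzᵢPᵢˢᵃᵗ = 163.42 kPa
  T = 346.9 K: ΣzᵢPᵢˢᵃᵗ = 222.45 kPa
  T = 351.8 K: ΣzᵢPᵢˢᵃᵗ = 257.89 kPa
  T = 354.2 K: ΣzᵢPᵢˢᵃᵗ = 276.85 kPa
Interpolating between 351.8 K and 354.2 K gives T ≈ 353.3 K.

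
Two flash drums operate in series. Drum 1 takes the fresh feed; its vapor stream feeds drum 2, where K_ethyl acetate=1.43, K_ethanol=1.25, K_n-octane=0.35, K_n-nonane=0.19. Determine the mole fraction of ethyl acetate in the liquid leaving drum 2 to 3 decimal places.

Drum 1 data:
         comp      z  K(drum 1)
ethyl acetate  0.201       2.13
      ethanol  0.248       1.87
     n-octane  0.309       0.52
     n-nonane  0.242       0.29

x_ethyl acetate (drum 2) = 0.311

Drum 1:
Material balance + equilibrium reduce to Σ zᵢ(Kᵢ−1)/(1+ψ₁(Kᵢ−1)) = 0.
g(0) = ΣzᵢKᵢ − 1 = 0.123 and g(1) = 1 − Σzᵢ/Kᵢ = -0.656, so a root lies in (0, 1).
Iterate (Newton) starting at ψ₁ = 0.41:
  ψ₁ = 0.410: g = -0.1128, g' = -0.575 → ψ₁ = 0.214
  ψ₁ = 0.214: g = -0.0030, g' = -0.558 → ψ₁ = 0.208
Converged at ψ₁ = 0.208.
Drum-1 compositions:
  ethyl acetate: x = 0.163, y = 0.347
  ethanol: x = 0.210, y = 0.393
  n-octane: x = 0.343, y = 0.179
  n-nonane: x = 0.284, y = 0.082
Drum-2 feed = drum-1 vapor: z₂ = (0.3465, 0.3926, 0.1785, 0.0824).
Drum 2:
Material balance + equilibrium reduce to Σ zᵢ(Kᵢ−1)/(1+ψ₂(Kᵢ−1)) = 0.
Check two-phase: ΣzᵢKᵢ = 1.064 > 1 and Σzᵢ/Kᵢ = 1.500 > 1, so g(0) = 0.064 > 0 and g(1) = -0.500 < 0.
Newton iteration, ψ₂⁰ = 0.5:
  ψ₂ = 0.500: g = -0.0742, g' = -0.381 → ψ₂ = 0.305
  ψ₂ = 0.305: g = -0.0105, g' = -0.284 → ψ₂ = 0.268
  ψ₂ = 0.268: g = -0.0002, g' = -0.272 → ψ₂ = 0.267
Converged at ψ₂ = 0.267.
  ethyl acetate: x = 0.311, y = 0.444
  ethanol: x = 0.368, y = 0.460
  n-octane: x = 0.216, y = 0.076
  n-nonane: x = 0.105, y = 0.020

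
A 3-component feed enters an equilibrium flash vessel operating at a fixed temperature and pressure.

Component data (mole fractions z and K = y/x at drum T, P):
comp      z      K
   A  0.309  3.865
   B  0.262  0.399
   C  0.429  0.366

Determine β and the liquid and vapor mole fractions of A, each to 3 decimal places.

β = 0.256, x_A = 0.178, y_A = 0.689

Let β = V/F and solve Σ zᵢ(Kᵢ−1)/(1+β(Kᵢ−1)) = 0.
Feasibility: ΣzᵢKᵢ = 1.456, Σzᵢ/Kᵢ = 1.909 — both > 1, two phases present.
Newton iteration, β⁰ = 0.64:
  β = 0.640: g = -0.4012, g' = -1.054 → β = 0.259
  β = 0.259: g = -0.0043, g' = -1.214 → β = 0.256
Converged at β = 0.256.
Compositions from xᵢ = zᵢ/(1+β(Kᵢ−1)), yᵢ = Kᵢxᵢ:
  A: x = 0.178, y = 0.689
  B: x = 0.310, y = 0.124
  C: x = 0.512, y = 0.187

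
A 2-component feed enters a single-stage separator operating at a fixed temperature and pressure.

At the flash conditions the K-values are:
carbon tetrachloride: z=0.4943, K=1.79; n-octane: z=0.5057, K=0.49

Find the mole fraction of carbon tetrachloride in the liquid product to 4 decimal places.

x_carbon tetrachloride = 0.3923

Let ψ = V/F and solve Σ zᵢ(Kᵢ−1)/(1+ψ(Kᵢ−1)) = 0.
Feasibility: ΣzᵢKᵢ = 1.1326, Σzᵢ/Kᵢ = 1.3082 — both > 1, two phases present.
Binary case is linear: z₁(K₁−1)(1+ψ(K₂−1)) + z₂(K₂−1)(1+ψ(K₁−1)) = 0
⇒ ψ = [z₁(K₁−1)+z₂(K₂−1)] / [−(K₁−1)(K₂−1)] = 0.13259/0.40290 = 0.3291
Compositions from xᵢ = zᵢ/(1+ψ(Kᵢ−1)), yᵢ = Kᵢxᵢ:
  carbon tetrachloride: x = 0.3923, y = 0.7022
  n-octane: x = 0.6077, y = 0.2978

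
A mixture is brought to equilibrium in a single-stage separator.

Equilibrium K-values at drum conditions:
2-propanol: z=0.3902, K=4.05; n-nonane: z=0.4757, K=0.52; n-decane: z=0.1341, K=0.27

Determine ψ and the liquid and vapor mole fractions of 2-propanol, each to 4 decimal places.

ψ = 0.5180, x_2-propanol = 0.1512, y_2-propanol = 0.6126

Iterate (Newton) starting at ψ = 0.53:
  ψ = 0.5300: g = -0.01107, g' = -0.9175 → ψ = 0.5179
  ψ = 0.5179: g = 0.00004, g' = -0.9243 → ψ = 0.5180
Converged at ψ = 0.5180.
Compositions from xᵢ = zᵢ/(1+ψ(Kᵢ−1)), yᵢ = Kᵢxᵢ:
  2-propanol: x = 0.1512, y = 0.6126
  n-nonane: x = 0.6331, y = 0.3292
  n-decane: x = 0.2156, y = 0.0582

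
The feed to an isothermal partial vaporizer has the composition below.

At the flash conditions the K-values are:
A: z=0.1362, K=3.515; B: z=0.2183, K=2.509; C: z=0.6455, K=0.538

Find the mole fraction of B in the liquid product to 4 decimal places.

Let ψ = V/F and solve Σ zᵢ(Kᵢ−1)/(1+ψ(Kᵢ−1)) = 0.
g(0) = ΣzᵢKᵢ − 1 = 0.3737 and g(1) = 1 − Σzᵢ/Kᵢ = -0.3256, so a root lies in (0, 1).
Newton iteration, ψ⁰ = 0.5:
  ψ = 0.5000: g = -0.04831, g' = -0.5635 → ψ = 0.4143
  ψ = 0.4143: g = 0.00165, g' = -0.6056 → ψ = 0.4170
Converged at ψ = 0.4170.
Compositions from xᵢ = zᵢ/(1+ψ(Kᵢ−1)), yᵢ = Kᵢxᵢ:
  A: x = 0.0665, y = 0.2337
  B: x = 0.1340, y = 0.3362
  C: x = 0.7995, y = 0.4301

x_B = 0.1340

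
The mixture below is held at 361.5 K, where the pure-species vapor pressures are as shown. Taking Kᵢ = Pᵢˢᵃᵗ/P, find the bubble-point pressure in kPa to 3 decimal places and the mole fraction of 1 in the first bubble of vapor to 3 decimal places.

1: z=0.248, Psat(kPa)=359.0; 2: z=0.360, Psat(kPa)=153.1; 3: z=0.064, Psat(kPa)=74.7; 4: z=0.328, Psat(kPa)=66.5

At the bubble point ψ → 0, so ΣzᵢKᵢ = 1 with Kᵢ = Pᵢˢᵃᵗ/P ⇒ P = ΣzᵢPᵢˢᵃᵗ.
P = 0.248·359.0 + 0.360·153.1 + 0.064·74.7 + 0.328·66.5 = 170.741 kPa
yᵢ = zᵢPᵢˢᵃᵗ/P ⇒ y_1 = 0.248·359.0/170.741 = 0.521

Pbub = 170.741 kPa, y_1 = 0.521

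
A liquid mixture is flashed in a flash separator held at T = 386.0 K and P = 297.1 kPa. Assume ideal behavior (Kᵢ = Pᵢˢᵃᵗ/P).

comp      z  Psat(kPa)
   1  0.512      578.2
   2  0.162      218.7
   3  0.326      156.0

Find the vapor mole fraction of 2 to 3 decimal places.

y_2 = 0.147

Raoult's law: Kᵢ = Pᵢˢᵃᵗ/P = Pᵢˢᵃᵗ/297.1.
  K_1 = 578.2/297.1 = 1.94615, K_2 = 218.7/297.1 = 0.73612, K_3 = 156.0/297.1 = 0.52508
Material balance + equilibrium reduce to Σ zᵢ(Kᵢ−1)/(1+ψ(Kᵢ−1)) = 0.
Check two-phase: ΣzᵢKᵢ = 1.287 > 1 and Σzᵢ/Kᵢ = 1.104 > 1, so g(0) = 0.287 > 0 and g(1) = -0.104 < 0.
Iterate (Newton) starting at ψ = 0.5:
  ψ = 0.500: g = 0.0766, g' = -0.353 → ψ = 0.717
  ψ = 0.717: g = 0.0011, g' = -0.349 → ψ = 0.720
Converged at ψ = 0.720.
Compositions from xᵢ = zᵢ/(1+ψ(Kᵢ−1)), yᵢ = Kᵢxᵢ:
  1: x = 0.304, y = 0.593
  2: x = 0.200, y = 0.147
  3: x = 0.495, y = 0.260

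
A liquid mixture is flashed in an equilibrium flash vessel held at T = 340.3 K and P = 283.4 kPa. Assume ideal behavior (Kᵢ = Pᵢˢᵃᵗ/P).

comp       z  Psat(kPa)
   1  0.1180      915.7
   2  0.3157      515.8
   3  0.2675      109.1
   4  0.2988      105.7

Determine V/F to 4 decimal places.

Raoult's law: Kᵢ = Pᵢˢᵃᵗ/P = Pᵢˢᵃᵗ/283.4.
  K_1 = 915.7/283.4 = 3.231122, K_2 = 515.8/283.4 = 1.820042, K_3 = 109.1/283.4 = 0.384968, K_4 = 105.7/283.4 = 0.372971
Material balance + equilibrium reduce to Σ zᵢ(Kᵢ−1)/(1+V/F(Kᵢ−1)) = 0.
g(0) = ΣzᵢKᵢ − 1 = 0.1703 and g(1) = 1 − Σzᵢ/Kᵢ = -0.7060, so a root lies in (0, 1).
Newton iteration, V/F⁰ = 0.5:
  V/F = 0.5000: g = -0.20245, g' = -0.6983 → V/F = 0.2101
  V/F = 0.2101: g = -0.00462, g' = -0.7161 → V/F = 0.2036
  V/F = 0.2036: g = 0.00001, g' = -0.7202 → V/F = 0.2037
Converged at V/F = 0.2037.

V/F = 0.2037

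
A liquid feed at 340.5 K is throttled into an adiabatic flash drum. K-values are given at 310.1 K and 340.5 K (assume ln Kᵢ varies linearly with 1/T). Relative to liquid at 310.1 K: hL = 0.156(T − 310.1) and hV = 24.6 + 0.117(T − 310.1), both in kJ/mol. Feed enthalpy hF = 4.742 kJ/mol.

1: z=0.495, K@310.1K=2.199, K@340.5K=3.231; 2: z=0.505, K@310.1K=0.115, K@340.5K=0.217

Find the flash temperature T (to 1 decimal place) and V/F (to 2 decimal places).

Adiabatic flash: solve Rachford–Rice at each trial T, then check hF = ψ·hV(T) + (1−ψ)·hL(T).
  T = 310.1 K: K = (2.199, 0.115), RR gives ψ = 0.138, H_out = 3.398 kJ/mol
  T = 340.5 K: K = (3.231, 0.217), RR gives ψ = 0.406, H_out = 14.245 kJ/mol
  T = 325.3 K: K = (2.690, 0.160), RR gives ψ = 0.291, H_out = 9.348 kJ/mol
  T = 317.7 K: K = (2.438, 0.136), RR gives ψ = 0.222, H_out = 6.579 kJ/mol
  T = 313.9 K: K = (2.317, 0.125), RR gives ψ = 0.182, H_out = 5.053 kJ/mol
  T = 312.0 K: K = (2.257, 0.120), RR gives ψ = 0.161, H_out = 4.244 kJ/mol
Linear interpolation between T = 312.0 (H_out = 4.244) and T = 313.9 (H_out = 5.053) on hF = 4.742 gives T ≈ 313.2 K, at which ψ = 0.17.

T = 313.2 K, V/F = 0.17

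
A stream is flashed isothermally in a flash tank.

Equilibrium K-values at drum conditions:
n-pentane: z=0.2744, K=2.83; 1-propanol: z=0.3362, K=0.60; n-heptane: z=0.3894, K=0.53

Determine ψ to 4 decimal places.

ψ = 0.2302

Let ψ = V/F and solve Σ zᵢ(Kᵢ−1)/(1+ψ(Kᵢ−1)) = 0.
Check two-phase: ΣzᵢKᵢ = 1.1847 > 1 and Σzᵢ/Kᵢ = 1.3920 > 1, so g(0) = 0.1847 > 0 and g(1) = -0.3920 < 0.
Newton iteration, ψ⁰ = 0.5:
  ψ = 0.5000: g = -0.14512, g' = -0.4816 → ψ = 0.1987
  ψ = 0.1987: g = 0.02030, g' = -0.6624 → ψ = 0.2293
  ψ = 0.2293: g = 0.00052, g' = -0.6292 → ψ = 0.2302
Converged at ψ = 0.2302.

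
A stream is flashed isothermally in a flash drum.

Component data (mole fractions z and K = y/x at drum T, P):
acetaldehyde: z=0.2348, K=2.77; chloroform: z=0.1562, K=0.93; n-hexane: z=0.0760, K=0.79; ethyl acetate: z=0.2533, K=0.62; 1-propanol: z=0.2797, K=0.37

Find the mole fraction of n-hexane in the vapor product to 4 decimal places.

y_n-hexane = 0.0621

Iterate (Newton) starting at ψ = 0.31:
  ψ = 0.3100: g = -0.08798, g' = -0.5298 → ψ = 0.1439
  ψ = 0.1439: g = 0.00811, g' = -0.6468 → ψ = 0.1565
  ψ = 0.1565: g = 0.00008, g' = -0.6335 → ψ = 0.1566
Converged at ψ = 0.1566.
Compositions from xᵢ = zᵢ/(1+ψ(Kᵢ−1)), yᵢ = Kᵢxᵢ:
  acetaldehyde: x = 0.1838, y = 0.5092
  chloroform: x = 0.1579, y = 0.1469
  n-hexane: x = 0.0786, y = 0.0621
  ethyl acetate: x = 0.2693, y = 0.1670
  1-propanol: x = 0.3103, y = 0.1148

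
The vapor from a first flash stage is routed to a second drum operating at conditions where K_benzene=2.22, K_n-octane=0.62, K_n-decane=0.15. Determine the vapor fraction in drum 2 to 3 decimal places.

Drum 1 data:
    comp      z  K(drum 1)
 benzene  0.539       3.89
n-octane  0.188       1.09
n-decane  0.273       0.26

Drum 1:
Iterate (Newton) starting at ψ₁ = 0.62:
  ψ₁ = 0.620: g = 0.2007, g' = -1.089 → ψ₁ = 0.804
  ψ₁ = 0.804: g = -0.0146, g' = -1.321 → ψ₁ = 0.793
Converged at ψ₁ = 0.793.
Drum-1 compositions:
  benzene: x = 0.164, y = 0.637
  n-octane: x = 0.175, y = 0.191
  n-decane: x = 0.661, y = 0.172
Drum-2 feed = drum-1 vapor: z₂ = (0.6369, 0.1913, 0.1718).
Drum 2:
Rachford–Rice: g(ψ₂) = Σ zᵢ(Kᵢ−1)/(1+ψ₂(Kᵢ−1)) = 0.
Feasibility: ΣzᵢKᵢ = 1.558, Σzᵢ/Kᵢ = 1.741 — both > 1, two phases present.
Newton–Raphson from ψ₂ = 0.5:
  ψ₂ = 0.500: g = 0.1389, g' = -0.783 → ψ₂ = 0.677
  ψ₂ = 0.677: g = -0.0167, g' = -1.024 → ψ₂ = 0.661
Converged at ψ₂ = 0.661.
  benzene: x = 0.353, y = 0.783
  n-octane: x = 0.255, y = 0.158
  n-decane: x = 0.392, y = 0.059

V/F (drum 2) = 0.661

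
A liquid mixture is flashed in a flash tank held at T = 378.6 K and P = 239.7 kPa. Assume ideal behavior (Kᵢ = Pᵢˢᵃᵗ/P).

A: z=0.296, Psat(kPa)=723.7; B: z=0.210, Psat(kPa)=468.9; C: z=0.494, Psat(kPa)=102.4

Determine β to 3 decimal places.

Raoult's law: Kᵢ = Pᵢˢᵃᵗ/P = Pᵢˢᵃᵗ/239.7.
  K_A = 723.7/239.7 = 3.01919, K_B = 468.9/239.7 = 1.95620, K_C = 102.4/239.7 = 0.42720
Material balance + equilibrium reduce to Σ zᵢ(Kᵢ−1)/(1+β(Kᵢ−1)) = 0.
Feasibility: ΣzᵢKᵢ = 1.516, Σzᵢ/Kᵢ = 1.362 — both > 1, two phases present.
Newton–Raphson from β = 0.35:
  β = 0.350: g = 0.1467, g' = -0.776 → β = 0.539
  β = 0.539: g = 0.0092, g' = -0.700 → β = 0.552
Converged at β = 0.552.

β = 0.552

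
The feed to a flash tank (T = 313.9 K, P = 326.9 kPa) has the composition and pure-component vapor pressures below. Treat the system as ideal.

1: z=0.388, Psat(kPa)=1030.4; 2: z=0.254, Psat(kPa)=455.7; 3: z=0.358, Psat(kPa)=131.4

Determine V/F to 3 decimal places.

V/F = 0.762

Raoult's law: Kᵢ = Pᵢˢᵃᵗ/P = Pᵢˢᵃᵗ/326.9.
  K_1 = 1030.4/326.9 = 3.15203, K_2 = 455.7/326.9 = 1.39400, K_3 = 131.4/326.9 = 0.40196
Newton iteration, V/F⁰ = 0.59:
  V/F = 0.590: g = 0.1183, g' = -0.680 → V/F = 0.764
  V/F = 0.764: g = -0.0014, g' = -0.714 → V/F = 0.762
Converged at V/F = 0.762.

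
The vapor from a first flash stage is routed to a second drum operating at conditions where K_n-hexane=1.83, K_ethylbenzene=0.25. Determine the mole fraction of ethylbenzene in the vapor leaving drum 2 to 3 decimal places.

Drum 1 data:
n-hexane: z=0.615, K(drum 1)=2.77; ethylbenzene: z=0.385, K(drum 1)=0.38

Drum 1:
Rachford–Rice: g(ψ₁) = Σ zᵢ(Kᵢ−1)/(1+ψ₁(Kᵢ−1)) = 0.
g(0) = ΣzᵢKᵢ − 1 = 0.850 and g(1) = 1 − Σzᵢ/Kᵢ = -0.235, so a root lies in (0, 1).
Newton iteration, ψ₁⁰ = 0.5:
  ψ₁ = 0.500: g = 0.2315, g' = -0.853 → ψ₁ = 0.771
  ψ₁ = 0.771: g = 0.0027, g' = -0.888 → ψ₁ = 0.774
Converged at ψ₁ = 0.774.
Drum-1 compositions:
  n-hexane: x = 0.259, y = 0.719
  ethylbenzene: x = 0.741, y = 0.281
Drum-2 feed = drum-1 vapor: z₂ = (0.7186, 0.2814).
Drum 2:
Rachford–Rice: g(ψ₂) = Σ zᵢ(Kᵢ−1)/(1+ψ₂(Kᵢ−1)) = 0.
Feasibility: ΣzᵢKᵢ = 1.385, Σzᵢ/Kᵢ = 1.518 — both > 1, two phases present.
Binary case is linear: z₁(K₁−1)(1+ψ₂(K₂−1)) + z₂(K₂−1)(1+ψ₂(K₁−1)) = 0
⇒ ψ₂ = [z₁(K₁−1)+z₂(K₂−1)] / [−(K₁−1)(K₂−1)] = 0.3854/0.6225 = 0.619
  n-hexane: x = 0.475, y = 0.869
  ethylbenzene: x = 0.525, y = 0.131

y_ethylbenzene (drum 2) = 0.131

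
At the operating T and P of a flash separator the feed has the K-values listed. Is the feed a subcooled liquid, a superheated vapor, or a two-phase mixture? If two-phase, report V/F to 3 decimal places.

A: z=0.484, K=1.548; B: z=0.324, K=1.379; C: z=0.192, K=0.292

ΣzᵢKᵢ = 1.252; Σzᵢ/Kᵢ = 1.205.
Both exceed 1, so a two-phase solution exists.
Material balance + equilibrium reduce to Σ zᵢ(Kᵢ−1)/(1+ψ(Kᵢ−1)) = 0.
Iterate (Newton) starting at ψ = 0.44:
  ψ = 0.440: g = 0.1215, g' = -0.332 → ψ = 0.806
  ψ = 0.806: g = -0.0388, g' = -0.620 → ψ = 0.744
  ψ = 0.744: g = -0.0029, g' = -0.531 → ψ = 0.738
Converged at ψ = 0.738.

two-phase, V/F = 0.738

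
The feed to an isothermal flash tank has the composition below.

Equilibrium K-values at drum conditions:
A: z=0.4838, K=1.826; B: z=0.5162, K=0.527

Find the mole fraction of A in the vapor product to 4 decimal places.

Material balance + equilibrium reduce to Σ zᵢ(Kᵢ−1)/(1+ψ(Kᵢ−1)) = 0.
Check two-phase: ΣzᵢKᵢ = 1.1555 > 1 and Σzᵢ/Kᵢ = 1.2445 > 1, so g(0) = 0.1555 > 0 and g(1) = -0.2445 < 0.
Binary case is linear: z₁(K₁−1)(1+ψ(K₂−1)) + z₂(K₂−1)(1+ψ(K₁−1)) = 0
⇒ ψ = [z₁(K₁−1)+z₂(K₂−1)] / [−(K₁−1)(K₂−1)] = 0.15546/0.39070 = 0.3979
Compositions from xᵢ = zᵢ/(1+ψ(Kᵢ−1)), yᵢ = Kᵢxᵢ:
  A: x = 0.3641, y = 0.6649
  B: x = 0.6359, y = 0.3351

y_A = 0.6649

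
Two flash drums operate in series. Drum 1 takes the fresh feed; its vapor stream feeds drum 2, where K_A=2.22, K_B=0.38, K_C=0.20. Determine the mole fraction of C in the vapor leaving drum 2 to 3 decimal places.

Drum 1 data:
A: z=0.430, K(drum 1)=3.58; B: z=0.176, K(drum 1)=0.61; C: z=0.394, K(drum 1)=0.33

Drum 1:
Rachford–Rice: g(ψ₁) = Σ zᵢ(Kᵢ−1)/(1+ψ₁(Kᵢ−1)) = 0.
Feasibility: ΣzᵢKᵢ = 1.777, Σzᵢ/Kᵢ = 1.603 — both > 1, two phases present.
Iterate (Newton) starting at ψ₁ = 0.5:
  ψ₁ = 0.500: g = 0.0022, g' = -0.987 → ψ₁ = 0.502
Converged at ψ₁ = 0.502.
Drum-1 compositions:
  A: x = 0.187, y = 0.671
  B: x = 0.219, y = 0.134
  C: x = 0.594, y = 0.196
Drum-2 feed = drum-1 vapor: z₂ = (0.6705, 0.1335, 0.1960).
Drum 2:
Rachford–Rice: g(ψ₂) = Σ zᵢ(Kᵢ−1)/(1+ψ₂(Kᵢ−1)) = 0.
g(0) = ΣzᵢKᵢ − 1 = 0.578 and g(1) = 1 − Σzᵢ/Kᵢ = -0.633, so a root lies in (0, 1).
Iterate (Newton) starting at ψ₂ = 0.5:
  ψ₂ = 0.500: g = 0.1268, g' = -0.841 → ψ₂ = 0.651
  ψ₂ = 0.651: g = -0.0098, g' = -1.000 → ψ₂ = 0.641
Converged at ψ₂ = 0.641.
  A: x = 0.376, y = 0.835
  B: x = 0.222, y = 0.084
  C: x = 0.402, y = 0.080

y_C (drum 2) = 0.080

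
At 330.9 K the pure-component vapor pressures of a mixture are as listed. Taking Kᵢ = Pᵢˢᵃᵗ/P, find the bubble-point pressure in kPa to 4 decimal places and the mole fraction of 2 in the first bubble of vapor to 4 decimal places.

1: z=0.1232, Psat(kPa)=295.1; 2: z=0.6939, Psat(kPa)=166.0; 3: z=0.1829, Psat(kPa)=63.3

Pbub = 163.1213 kPa, y_2 = 0.7061

At the bubble point ψ → 0, so ΣzᵢKᵢ = 1 with Kᵢ = Pᵢˢᵃᵗ/P ⇒ P = ΣzᵢPᵢˢᵃᵗ.
P = 0.1232·295.1 + 0.6939·166.0 + 0.1829·63.3 = 163.1213 kPa
yᵢ = zᵢPᵢˢᵃᵗ/P ⇒ y_2 = 0.6939·166.0/163.1213 = 0.7061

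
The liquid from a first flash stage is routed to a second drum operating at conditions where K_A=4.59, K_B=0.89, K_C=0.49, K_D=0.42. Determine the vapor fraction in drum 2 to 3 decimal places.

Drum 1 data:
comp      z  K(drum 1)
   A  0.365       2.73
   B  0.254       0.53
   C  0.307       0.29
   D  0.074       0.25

Drum 1:
Let ψ₁ = V/F and solve Σ zᵢ(Kᵢ−1)/(1+ψ₁(Kᵢ−1)) = 0.
Check two-phase: ΣzᵢKᵢ = 1.239 > 1 and Σzᵢ/Kᵢ = 1.968 > 1, so g(0) = 0.239 > 0 and g(1) = -0.968 < 0.
Newton–Raphson from ψ₁ = 0.48:
  ψ₁ = 0.480: g = -0.2266, g' = -0.877 → ψ₁ = 0.222
  ψ₁ = 0.222: g = -0.0022, g' = -0.918 → ψ₁ = 0.219
Converged at ψ₁ = 0.219.
Drum-1 compositions:
  A: x = 0.265, y = 0.722
  B: x = 0.283, y = 0.150
  C: x = 0.364, y = 0.105
  D: x = 0.089, y = 0.022
Drum-2 feed = drum-1 liquid: z₂ = (0.2646, 0.2832, 0.3636, 0.0886).
Drum 2:
Newton–Raphson from ψ₂ = 0.51:
  ψ₂ = 0.510: g = -0.0211, g' = -0.662 → ψ₂ = 0.478
  ψ₂ = 0.478: g = 0.0004, g' = -0.688 → ψ₂ = 0.479
Converged at ψ₂ = 0.479.
  A: x = 0.097, y = 0.447
  B: x = 0.299, y = 0.266
  C: x = 0.481, y = 0.236
  D: x = 0.123, y = 0.052

V/F (drum 2) = 0.479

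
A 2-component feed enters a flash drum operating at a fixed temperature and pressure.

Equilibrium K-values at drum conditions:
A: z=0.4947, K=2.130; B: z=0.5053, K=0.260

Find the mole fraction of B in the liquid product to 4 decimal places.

x_B = 0.6043

Material balance + equilibrium reduce to Σ zᵢ(Kᵢ−1)/(1+ψ(Kᵢ−1)) = 0.
Feasibility: ΣzᵢKᵢ = 1.1851, Σzᵢ/Kᵢ = 2.1757 — both > 1, two phases present.
Binary case is linear: z₁(K₁−1)(1+ψ(K₂−1)) + z₂(K₂−1)(1+ψ(K₁−1)) = 0
⇒ ψ = [z₁(K₁−1)+z₂(K₂−1)] / [−(K₁−1)(K₂−1)] = 0.18509/0.83620 = 0.2213
Compositions from xᵢ = zᵢ/(1+ψ(Kᵢ−1)), yᵢ = Kᵢxᵢ:
  A: x = 0.3957, y = 0.8429
  B: x = 0.6043, y = 0.1571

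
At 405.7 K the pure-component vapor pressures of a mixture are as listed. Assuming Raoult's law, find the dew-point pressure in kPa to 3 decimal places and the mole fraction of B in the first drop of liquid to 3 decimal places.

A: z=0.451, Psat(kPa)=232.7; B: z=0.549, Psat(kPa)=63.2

Pdew = 94.119 kPa, x_B = 0.818

At the dew point ψ → 1, so Σzᵢ/Kᵢ = 1 with Kᵢ = Pᵢˢᵃᵗ/P ⇒ 1/P = Σzᵢ/Pᵢˢᵃᵗ.
1/P = 0.451/232.7 + 0.549/63.2 = 0.010625 ⇒ P = 94.119 kPa
xᵢ = zᵢP/Pᵢˢᵃᵗ ⇒ x_B = 0.549·94.119/63.2 = 0.818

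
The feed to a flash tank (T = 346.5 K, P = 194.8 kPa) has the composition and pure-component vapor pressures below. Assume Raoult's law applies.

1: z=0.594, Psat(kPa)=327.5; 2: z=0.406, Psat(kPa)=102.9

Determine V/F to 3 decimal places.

Raoult's law: Kᵢ = Pᵢˢᵃᵗ/P = Pᵢˢᵃᵗ/194.8.
  K_1 = 327.5/194.8 = 1.68121, K_2 = 102.9/194.8 = 0.52823
Material balance + equilibrium reduce to Σ zᵢ(Kᵢ−1)/(1+V/F(Kᵢ−1)) = 0.
g(0) = ΣzᵢKᵢ − 1 = 0.213 and g(1) = 1 − Σzᵢ/Kᵢ = -0.122, so a root lies in (0, 1).
Binary case is linear: z₁(K₁−1)(1+V/F(K₂−1)) + z₂(K₂−1)(1+V/F(K₁−1)) = 0
⇒ V/F = [z₁(K₁−1)+z₂(K₂−1)] / [−(K₁−1)(K₂−1)] = 0.2131/0.3214 = 0.663

V/F = 0.663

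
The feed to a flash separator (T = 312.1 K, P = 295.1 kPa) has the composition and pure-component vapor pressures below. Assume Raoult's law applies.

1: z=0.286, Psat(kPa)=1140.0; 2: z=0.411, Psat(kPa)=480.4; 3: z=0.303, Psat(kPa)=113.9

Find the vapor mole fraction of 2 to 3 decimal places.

Raoult's law: Kᵢ = Pᵢˢᵃᵗ/P = Pᵢˢᵃᵗ/295.1.
  K_1 = 1140.0/295.1 = 3.86310, K_2 = 480.4/295.1 = 1.62792, K_3 = 113.9/295.1 = 0.38597
Let ψ = V/F and solve Σ zᵢ(Kᵢ−1)/(1+ψ(Kᵢ−1)) = 0.
Check two-phase: ΣzᵢKᵢ = 1.891 > 1 and Σzᵢ/Kᵢ = 1.112 > 1, so g(0) = 0.891 > 0 and g(1) = -0.112 < 0.
Newton iteration, ψ⁰ = 0.5:
  ψ = 0.500: g = 0.2647, g' = -0.728 → ψ = 0.863
  ψ = 0.863: g = 0.0072, g' = -0.780 → ψ = 0.873
Converged at ψ = 0.873.
Compositions from xᵢ = zᵢ/(1+ψ(Kᵢ−1)), yᵢ = Kᵢxᵢ:
  1: x = 0.082, y = 0.316
  2: x = 0.266, y = 0.432
  3: x = 0.653, y = 0.252

y_2 = 0.432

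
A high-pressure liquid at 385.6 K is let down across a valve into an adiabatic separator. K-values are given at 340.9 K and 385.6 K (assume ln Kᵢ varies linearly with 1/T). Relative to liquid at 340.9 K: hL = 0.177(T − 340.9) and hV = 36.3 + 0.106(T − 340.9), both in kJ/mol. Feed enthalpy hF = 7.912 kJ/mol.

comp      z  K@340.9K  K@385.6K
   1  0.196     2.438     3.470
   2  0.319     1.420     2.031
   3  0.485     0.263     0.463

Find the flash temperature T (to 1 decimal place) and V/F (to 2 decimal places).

T = 348.5 K, V/F = 0.18

Adiabatic flash: solve Rachford–Rice at each trial T, then check hF = ψ·hV(T) + (1−ψ)·hL(T).
  T = 340.9 K: K = (2.438, 1.420, 0.263), RR gives ψ = 0.084, H_out = 3.041 kJ/mol
  T = 385.6 K: K = (3.470, 2.031, 0.463), RR gives ψ = 0.622, H_out = 28.527 kJ/mol
  T = 363.2 K: K = (2.939, 1.716, 0.355), RR gives ψ = 0.357, H_out = 16.343 kJ/mol
  T = 352.0 K: K = (2.684, 1.565, 0.307), RR gives ψ = 0.226, H_out = 10.002 kJ/mol
  T = 346.4 K: K = (2.559, 1.491, 0.284), RR gives ψ = 0.157, H_out = 6.603 kJ/mol
  T = 349.2 K: K = (2.621, 1.528, 0.295), RR gives ψ = 0.192, H_out = 8.327 kJ/mol
  T = 347.8 K: K = (2.590, 1.510, 0.290), RR gives ψ = 0.175, H_out = 7.471 kJ/mol
Linear interpolation between T = 347.8 (H_out = 7.471) and T = 349.2 (H_out = 8.327) on hF = 7.912 gives T ≈ 348.5 K, at which ψ = 0.18.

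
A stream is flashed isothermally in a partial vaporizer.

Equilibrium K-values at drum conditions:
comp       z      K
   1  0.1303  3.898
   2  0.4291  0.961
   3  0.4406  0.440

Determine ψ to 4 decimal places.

Material balance + equilibrium reduce to Σ zᵢ(Kᵢ−1)/(1+ψ(Kᵢ−1)) = 0.
Check two-phase: ΣzᵢKᵢ = 1.1141 > 1 and Σzᵢ/Kᵢ = 1.4813 > 1, so g(0) = 0.1141 > 0 and g(1) = -0.4813 < 0.
Iterate (Newton) starting at ψ = 0.5:
  ψ = 0.5000: g = -0.20557, g' = -0.4497 → ψ = 0.0429
  ψ = 0.0429: g = 0.06633, g' = -1.0116 → ψ = 0.1084
  ψ = 0.1084: g = 0.00784, g' = -0.7909 → ψ = 0.1183
  ψ = 0.1183: g = 0.00013, g' = -0.7659 → ψ = 0.1185
Converged at ψ = 0.1185.

ψ = 0.1185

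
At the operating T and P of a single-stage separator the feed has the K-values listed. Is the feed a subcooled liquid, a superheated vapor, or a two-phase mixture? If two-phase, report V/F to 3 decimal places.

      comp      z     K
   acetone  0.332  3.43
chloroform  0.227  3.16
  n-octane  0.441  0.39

two-phase, V/F = 0.726

ΣzᵢKᵢ = 2.028; Σzᵢ/Kᵢ = 1.299.
Both exceed 1, so a two-phase solution exists.
Material balance + equilibrium reduce to Σ zᵢ(Kᵢ−1)/(1+ψ(Kᵢ−1)) = 0.
Newton iteration, ψ⁰ = 0.32:
  ψ = 0.320: g = 0.4095, g' = -1.244 → ψ = 0.649
  ψ = 0.649: g = 0.0717, g' = -0.928 → ψ = 0.726
Converged at ψ = 0.726.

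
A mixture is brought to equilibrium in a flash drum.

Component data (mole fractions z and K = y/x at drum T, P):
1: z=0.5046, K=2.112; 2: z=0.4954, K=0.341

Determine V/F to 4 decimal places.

V/F = 0.3202

Material balance + equilibrium reduce to Σ zᵢ(Kᵢ−1)/(1+V/F(Kᵢ−1)) = 0.
Check two-phase: ΣzᵢKᵢ = 1.2346 > 1 and Σzᵢ/Kᵢ = 1.6917 > 1, so g(0) = 0.2346 > 0 and g(1) = -0.6917 < 0.
Binary case is linear: z₁(K₁−1)(1+V/F(K₂−1)) + z₂(K₂−1)(1+V/F(K₁−1)) = 0
⇒ V/F = [z₁(K₁−1)+z₂(K₂−1)] / [−(K₁−1)(K₂−1)] = 0.23465/0.73281 = 0.3202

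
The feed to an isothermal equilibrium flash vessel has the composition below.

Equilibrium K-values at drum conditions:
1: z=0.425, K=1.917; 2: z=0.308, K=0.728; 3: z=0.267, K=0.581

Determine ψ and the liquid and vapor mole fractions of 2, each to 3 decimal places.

Let ψ = V/F and solve Σ zᵢ(Kᵢ−1)/(1+ψ(Kᵢ−1)) = 0.
g(0) = ΣzᵢKᵢ − 1 = 0.194 and g(1) = 1 − Σzᵢ/Kᵢ = -0.104, so a root lies in (0, 1).
Newton–Raphson from ψ = 0.5:
  ψ = 0.500: g = 0.0287, g' = -0.274 → ψ = 0.605
  ψ = 0.605: g = 0.0005, g' = -0.265 → ψ = 0.607
Converged at ψ = 0.607.
Compositions from xᵢ = zᵢ/(1+ψ(Kᵢ−1)), yᵢ = Kᵢxᵢ:
  1: x = 0.273, y = 0.523
  2: x = 0.369, y = 0.269
  3: x = 0.358, y = 0.208

ψ = 0.607, x_2 = 0.369, y_2 = 0.269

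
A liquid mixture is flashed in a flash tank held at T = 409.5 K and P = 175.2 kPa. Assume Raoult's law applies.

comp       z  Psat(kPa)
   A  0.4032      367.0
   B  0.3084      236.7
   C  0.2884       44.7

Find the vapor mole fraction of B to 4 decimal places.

Raoult's law: Kᵢ = Pᵢˢᵃᵗ/P = Pᵢˢᵃᵗ/175.2.
  K_A = 367.0/175.2 = 2.094749, K_B = 236.7/175.2 = 1.351027, K_C = 44.7/175.2 = 0.255137
Newton iteration, ψ⁰ = 0.5:
  ψ = 0.5000: g = 0.03505, g' = -0.6356 → ψ = 0.5551
  ψ = 0.5551: g = -0.00113, g' = -0.6787 → ψ = 0.5535
Converged at ψ = 0.5535.
Compositions from xᵢ = zᵢ/(1+ψ(Kᵢ−1)), yᵢ = Kᵢxᵢ:
  A: x = 0.2511, y = 0.5259
  B: x = 0.2582, y = 0.3489
  C: x = 0.4907, y = 0.1252

y_B = 0.3489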